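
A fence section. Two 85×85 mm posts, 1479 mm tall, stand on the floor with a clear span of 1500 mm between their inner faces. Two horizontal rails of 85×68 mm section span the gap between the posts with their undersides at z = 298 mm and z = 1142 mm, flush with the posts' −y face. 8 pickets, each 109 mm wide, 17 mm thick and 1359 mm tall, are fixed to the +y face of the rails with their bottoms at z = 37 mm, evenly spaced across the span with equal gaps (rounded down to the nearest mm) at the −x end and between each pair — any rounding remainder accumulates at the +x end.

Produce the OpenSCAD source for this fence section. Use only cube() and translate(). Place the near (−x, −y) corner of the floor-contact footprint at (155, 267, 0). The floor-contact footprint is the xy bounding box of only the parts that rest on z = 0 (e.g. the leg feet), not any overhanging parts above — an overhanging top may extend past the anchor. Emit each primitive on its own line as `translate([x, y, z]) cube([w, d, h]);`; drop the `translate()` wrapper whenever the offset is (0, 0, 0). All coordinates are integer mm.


translate([155, 267, 0]) cube([85, 85, 1479]);
translate([1740, 267, 0]) cube([85, 85, 1479]);
translate([240, 267, 298]) cube([1500, 85, 68]);
translate([240, 267, 1142]) cube([1500, 85, 68]);
translate([309, 352, 37]) cube([109, 17, 1359]);
translate([487, 352, 37]) cube([109, 17, 1359]);
translate([665, 352, 37]) cube([109, 17, 1359]);
translate([843, 352, 37]) cube([109, 17, 1359]);
translate([1021, 352, 37]) cube([109, 17, 1359]);
translate([1199, 352, 37]) cube([109, 17, 1359]);
translate([1377, 352, 37]) cube([109, 17, 1359]);
translate([1555, 352, 37]) cube([109, 17, 1359]);


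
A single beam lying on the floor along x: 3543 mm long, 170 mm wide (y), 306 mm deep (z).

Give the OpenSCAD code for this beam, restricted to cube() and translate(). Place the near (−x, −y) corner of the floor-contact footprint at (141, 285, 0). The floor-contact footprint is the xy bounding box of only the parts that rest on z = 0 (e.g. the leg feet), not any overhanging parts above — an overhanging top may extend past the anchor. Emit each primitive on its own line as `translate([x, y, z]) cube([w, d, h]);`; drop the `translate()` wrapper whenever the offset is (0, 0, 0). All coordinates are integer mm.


translate([141, 285, 0]) cube([3543, 170, 306]);


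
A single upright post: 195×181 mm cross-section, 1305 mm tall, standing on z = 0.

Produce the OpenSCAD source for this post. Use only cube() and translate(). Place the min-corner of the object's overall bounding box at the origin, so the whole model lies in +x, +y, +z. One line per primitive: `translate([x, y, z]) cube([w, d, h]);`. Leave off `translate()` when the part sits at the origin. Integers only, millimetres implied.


cube([195, 181, 1305]);


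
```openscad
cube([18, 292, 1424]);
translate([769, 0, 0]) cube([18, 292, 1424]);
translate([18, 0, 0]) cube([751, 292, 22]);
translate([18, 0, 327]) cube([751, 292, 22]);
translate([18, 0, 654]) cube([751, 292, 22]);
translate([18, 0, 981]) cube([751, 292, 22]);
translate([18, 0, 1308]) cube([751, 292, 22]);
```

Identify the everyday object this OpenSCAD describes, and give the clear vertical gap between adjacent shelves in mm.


A bookshelf. The clear shelf gap is 305 mm.

Two tall side panels with 5 horizontal boards between them — a bookshelf. The first two shelf undersides are at z = 0 and z = 327; with shelf thickness 22, the clear gap is 327 − 0 − 22 = 305 mm.


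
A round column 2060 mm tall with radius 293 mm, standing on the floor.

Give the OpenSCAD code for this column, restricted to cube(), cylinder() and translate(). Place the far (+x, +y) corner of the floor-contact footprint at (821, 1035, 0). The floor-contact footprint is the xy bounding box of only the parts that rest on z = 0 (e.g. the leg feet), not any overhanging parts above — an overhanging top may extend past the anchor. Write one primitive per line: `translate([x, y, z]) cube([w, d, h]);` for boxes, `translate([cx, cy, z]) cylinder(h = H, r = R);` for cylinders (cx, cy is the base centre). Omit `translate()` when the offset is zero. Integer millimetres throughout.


translate([528, 742, 0]) cylinder(h = 2060, r = 293);


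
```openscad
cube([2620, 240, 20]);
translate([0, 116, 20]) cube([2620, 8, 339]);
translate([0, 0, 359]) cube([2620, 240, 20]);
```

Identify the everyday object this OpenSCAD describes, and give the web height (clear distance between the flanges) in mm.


An I-beam. The web height is 339 mm.

Two wide flanges with a thin centred web — an I-beam. Overall 379 mm minus two 20 mm flanges gives a web of 379 − 2·20 = 339 mm.


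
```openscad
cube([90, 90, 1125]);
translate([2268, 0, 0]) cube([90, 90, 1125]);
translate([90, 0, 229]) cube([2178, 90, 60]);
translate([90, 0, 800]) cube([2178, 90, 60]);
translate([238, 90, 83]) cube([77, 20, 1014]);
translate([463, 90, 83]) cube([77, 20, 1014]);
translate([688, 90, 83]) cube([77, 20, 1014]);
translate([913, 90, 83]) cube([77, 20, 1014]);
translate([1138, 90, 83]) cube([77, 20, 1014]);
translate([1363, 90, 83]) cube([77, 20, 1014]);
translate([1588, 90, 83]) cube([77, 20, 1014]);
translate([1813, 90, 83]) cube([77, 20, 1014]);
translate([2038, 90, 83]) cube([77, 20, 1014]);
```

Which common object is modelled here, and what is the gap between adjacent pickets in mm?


A fence section. The picket gap is 148 mm.

Two posts, two rails, 9 pickets — a fence section. Span 2178 mm holds 9 pickets of 77 mm with 10 equal gaps: ⌊(2178 − 9·77) / 10⌋ = 148 mm.


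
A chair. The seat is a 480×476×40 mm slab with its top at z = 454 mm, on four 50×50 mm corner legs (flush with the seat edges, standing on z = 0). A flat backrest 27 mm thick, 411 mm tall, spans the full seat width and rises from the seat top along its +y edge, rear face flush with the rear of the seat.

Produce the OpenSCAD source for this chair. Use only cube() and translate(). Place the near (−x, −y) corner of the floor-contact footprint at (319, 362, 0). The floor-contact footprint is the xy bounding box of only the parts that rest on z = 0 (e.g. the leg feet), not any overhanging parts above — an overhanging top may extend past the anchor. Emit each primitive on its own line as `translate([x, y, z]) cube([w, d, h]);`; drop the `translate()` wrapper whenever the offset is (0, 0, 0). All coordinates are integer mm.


translate([319, 362, 414]) cube([480, 476, 40]);
translate([319, 362, 0]) cube([50, 50, 414]);
translate([749, 362, 0]) cube([50, 50, 414]);
translate([319, 788, 0]) cube([50, 50, 414]);
translate([749, 788, 0]) cube([50, 50, 414]);
translate([319, 811, 454]) cube([480, 27, 411]);


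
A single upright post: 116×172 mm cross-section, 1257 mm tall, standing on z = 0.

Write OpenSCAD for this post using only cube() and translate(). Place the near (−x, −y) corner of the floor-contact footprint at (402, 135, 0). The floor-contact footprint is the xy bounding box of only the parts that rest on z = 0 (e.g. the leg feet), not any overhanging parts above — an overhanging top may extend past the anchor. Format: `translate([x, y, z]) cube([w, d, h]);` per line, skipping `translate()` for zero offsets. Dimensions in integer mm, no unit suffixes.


translate([402, 135, 0]) cube([116, 172, 1257]);


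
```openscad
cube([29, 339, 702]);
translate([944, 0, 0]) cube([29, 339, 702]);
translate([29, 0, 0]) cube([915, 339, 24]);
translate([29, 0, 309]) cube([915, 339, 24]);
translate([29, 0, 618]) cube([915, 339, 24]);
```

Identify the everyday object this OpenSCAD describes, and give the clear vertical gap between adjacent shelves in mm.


A bookshelf. The clear shelf gap is 285 mm.

Two tall side panels with 3 horizontal boards between them — a bookshelf. The first two shelf undersides are at z = 0 and z = 309; with shelf thickness 24, the clear gap is 309 − 0 − 24 = 285 mm.


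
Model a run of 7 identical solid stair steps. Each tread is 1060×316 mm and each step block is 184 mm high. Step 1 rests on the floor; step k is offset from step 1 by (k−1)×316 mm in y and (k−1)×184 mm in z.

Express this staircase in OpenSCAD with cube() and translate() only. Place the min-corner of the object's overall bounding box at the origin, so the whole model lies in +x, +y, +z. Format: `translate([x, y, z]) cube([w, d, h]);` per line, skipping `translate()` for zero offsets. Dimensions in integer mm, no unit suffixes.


cube([1060, 316, 184]);
translate([0, 316, 184]) cube([1060, 316, 184]);
translate([0, 632, 368]) cube([1060, 316, 184]);
translate([0, 948, 552]) cube([1060, 316, 184]);
translate([0, 1264, 736]) cube([1060, 316, 184]);
translate([0, 1580, 920]) cube([1060, 316, 184]);
translate([0, 1896, 1104]) cube([1060, 316, 184]);


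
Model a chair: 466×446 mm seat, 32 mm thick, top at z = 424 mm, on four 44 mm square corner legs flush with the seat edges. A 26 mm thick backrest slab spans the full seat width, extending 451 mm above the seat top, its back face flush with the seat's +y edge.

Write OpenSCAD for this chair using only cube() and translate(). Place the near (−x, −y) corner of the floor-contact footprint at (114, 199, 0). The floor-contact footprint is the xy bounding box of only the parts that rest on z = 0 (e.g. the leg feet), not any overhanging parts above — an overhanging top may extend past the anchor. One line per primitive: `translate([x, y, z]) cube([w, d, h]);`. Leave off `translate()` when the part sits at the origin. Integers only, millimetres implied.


translate([114, 199, 392]) cube([466, 446, 32]);
translate([114, 199, 0]) cube([44, 44, 392]);
translate([536, 199, 0]) cube([44, 44, 392]);
translate([114, 601, 0]) cube([44, 44, 392]);
translate([536, 601, 0]) cube([44, 44, 392]);
translate([114, 619, 424]) cube([466, 26, 451]);


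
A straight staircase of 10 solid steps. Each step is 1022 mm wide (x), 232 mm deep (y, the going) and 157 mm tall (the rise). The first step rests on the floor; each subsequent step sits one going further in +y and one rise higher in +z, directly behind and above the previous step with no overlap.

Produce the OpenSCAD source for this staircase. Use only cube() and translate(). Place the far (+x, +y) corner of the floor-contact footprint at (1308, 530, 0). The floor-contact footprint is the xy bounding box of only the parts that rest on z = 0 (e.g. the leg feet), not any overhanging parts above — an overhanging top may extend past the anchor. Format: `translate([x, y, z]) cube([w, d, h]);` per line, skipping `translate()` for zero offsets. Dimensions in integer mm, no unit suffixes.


translate([286, 298, 0]) cube([1022, 232, 157]);
translate([286, 530, 157]) cube([1022, 232, 157]);
translate([286, 762, 314]) cube([1022, 232, 157]);
translate([286, 994, 471]) cube([1022, 232, 157]);
translate([286, 1226, 628]) cube([1022, 232, 157]);
translate([286, 1458, 785]) cube([1022, 232, 157]);
translate([286, 1690, 942]) cube([1022, 232, 157]);
translate([286, 1922, 1099]) cube([1022, 232, 157]);
translate([286, 2154, 1256]) cube([1022, 232, 157]);
translate([286, 2386, 1413]) cube([1022, 232, 157]);


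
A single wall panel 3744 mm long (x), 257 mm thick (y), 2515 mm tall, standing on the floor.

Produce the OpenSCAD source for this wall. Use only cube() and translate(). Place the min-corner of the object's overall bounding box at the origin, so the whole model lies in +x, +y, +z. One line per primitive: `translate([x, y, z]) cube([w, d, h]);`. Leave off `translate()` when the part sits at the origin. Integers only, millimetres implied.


cube([3744, 257, 2515]);


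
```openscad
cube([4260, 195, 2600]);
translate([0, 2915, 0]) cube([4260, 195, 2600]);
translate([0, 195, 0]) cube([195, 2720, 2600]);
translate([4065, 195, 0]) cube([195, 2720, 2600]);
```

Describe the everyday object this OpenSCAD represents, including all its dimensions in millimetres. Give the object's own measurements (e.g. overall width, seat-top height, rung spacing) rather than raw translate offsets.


The wall frame of a small rectangular building: four walls, each 2600 mm tall and 195 mm thick, enclosing a footprint 4260 mm (x) by 3110 mm (y) outside-to-outside, with no floor or roof. The front and back walls (the −y and +y sides) span the full width; the two side walls fit between them.


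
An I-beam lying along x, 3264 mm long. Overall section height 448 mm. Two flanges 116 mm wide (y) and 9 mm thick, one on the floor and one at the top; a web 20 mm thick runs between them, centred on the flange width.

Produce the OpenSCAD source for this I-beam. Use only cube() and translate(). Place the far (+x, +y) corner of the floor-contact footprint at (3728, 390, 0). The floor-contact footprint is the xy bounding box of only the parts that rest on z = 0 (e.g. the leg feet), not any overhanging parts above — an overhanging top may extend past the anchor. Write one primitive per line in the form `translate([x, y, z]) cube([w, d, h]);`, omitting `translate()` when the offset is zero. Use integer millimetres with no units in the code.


translate([464, 274, 0]) cube([3264, 116, 9]);
translate([464, 322, 9]) cube([3264, 20, 430]);
translate([464, 274, 439]) cube([3264, 116, 9]);


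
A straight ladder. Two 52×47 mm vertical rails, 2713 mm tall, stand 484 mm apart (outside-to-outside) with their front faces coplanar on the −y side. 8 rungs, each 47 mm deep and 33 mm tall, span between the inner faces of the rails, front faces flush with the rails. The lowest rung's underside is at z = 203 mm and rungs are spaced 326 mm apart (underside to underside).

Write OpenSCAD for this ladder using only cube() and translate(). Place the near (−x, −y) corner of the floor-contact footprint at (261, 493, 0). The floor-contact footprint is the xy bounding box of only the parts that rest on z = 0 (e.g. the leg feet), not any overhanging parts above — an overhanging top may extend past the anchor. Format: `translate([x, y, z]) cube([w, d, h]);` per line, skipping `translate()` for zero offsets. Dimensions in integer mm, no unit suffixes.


translate([261, 493, 0]) cube([52, 47, 2713]);
translate([693, 493, 0]) cube([52, 47, 2713]);
translate([313, 493, 203]) cube([380, 47, 33]);
translate([313, 493, 529]) cube([380, 47, 33]);
translate([313, 493, 855]) cube([380, 47, 33]);
translate([313, 493, 1181]) cube([380, 47, 33]);
translate([313, 493, 1507]) cube([380, 47, 33]);
translate([313, 493, 1833]) cube([380, 47, 33]);
translate([313, 493, 2159]) cube([380, 47, 33]);
translate([313, 493, 2485]) cube([380, 47, 33]);


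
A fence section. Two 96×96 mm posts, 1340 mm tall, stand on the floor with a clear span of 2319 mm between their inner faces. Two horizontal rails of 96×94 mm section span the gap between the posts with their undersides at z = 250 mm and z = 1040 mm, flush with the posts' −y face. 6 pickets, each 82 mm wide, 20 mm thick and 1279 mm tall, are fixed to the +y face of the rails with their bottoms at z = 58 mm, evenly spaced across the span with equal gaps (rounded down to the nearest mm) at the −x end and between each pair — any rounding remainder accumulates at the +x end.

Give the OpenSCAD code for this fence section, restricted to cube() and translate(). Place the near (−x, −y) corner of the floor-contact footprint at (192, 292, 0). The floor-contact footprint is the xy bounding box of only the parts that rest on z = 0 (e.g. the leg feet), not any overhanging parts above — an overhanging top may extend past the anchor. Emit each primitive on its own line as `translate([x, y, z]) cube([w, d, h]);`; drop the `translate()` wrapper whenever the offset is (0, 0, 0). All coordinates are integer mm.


translate([192, 292, 0]) cube([96, 96, 1340]);
translate([2607, 292, 0]) cube([96, 96, 1340]);
translate([288, 292, 250]) cube([2319, 96, 94]);
translate([288, 292, 1040]) cube([2319, 96, 94]);
translate([549, 388, 58]) cube([82, 20, 1279]);
translate([892, 388, 58]) cube([82, 20, 1279]);
translate([1235, 388, 58]) cube([82, 20, 1279]);
translate([1578, 388, 58]) cube([82, 20, 1279]);
translate([1921, 388, 58]) cube([82, 20, 1279]);
translate([2264, 388, 58]) cube([82, 20, 1279]);


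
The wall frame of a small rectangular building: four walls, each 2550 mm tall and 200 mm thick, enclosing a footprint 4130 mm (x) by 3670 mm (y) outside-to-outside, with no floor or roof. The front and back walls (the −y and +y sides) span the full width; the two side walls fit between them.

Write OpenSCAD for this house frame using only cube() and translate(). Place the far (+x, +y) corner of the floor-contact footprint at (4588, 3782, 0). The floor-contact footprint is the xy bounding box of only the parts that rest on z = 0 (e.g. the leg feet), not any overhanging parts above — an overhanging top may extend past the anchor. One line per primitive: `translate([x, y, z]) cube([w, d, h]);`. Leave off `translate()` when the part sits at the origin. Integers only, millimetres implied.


translate([458, 112, 0]) cube([4130, 200, 2550]);
translate([458, 3582, 0]) cube([4130, 200, 2550]);
translate([458, 312, 0]) cube([200, 3270, 2550]);
translate([4388, 312, 0]) cube([200, 3270, 2550]);


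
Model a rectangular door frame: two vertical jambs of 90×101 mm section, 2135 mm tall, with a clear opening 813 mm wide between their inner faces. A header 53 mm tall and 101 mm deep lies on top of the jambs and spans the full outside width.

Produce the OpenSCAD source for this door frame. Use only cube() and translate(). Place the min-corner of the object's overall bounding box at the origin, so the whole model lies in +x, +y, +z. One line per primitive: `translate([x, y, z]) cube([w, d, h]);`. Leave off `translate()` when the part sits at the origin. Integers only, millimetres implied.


cube([90, 101, 2135]);
translate([903, 0, 0]) cube([90, 101, 2135]);
translate([0, 0, 2135]) cube([993, 101, 53]);


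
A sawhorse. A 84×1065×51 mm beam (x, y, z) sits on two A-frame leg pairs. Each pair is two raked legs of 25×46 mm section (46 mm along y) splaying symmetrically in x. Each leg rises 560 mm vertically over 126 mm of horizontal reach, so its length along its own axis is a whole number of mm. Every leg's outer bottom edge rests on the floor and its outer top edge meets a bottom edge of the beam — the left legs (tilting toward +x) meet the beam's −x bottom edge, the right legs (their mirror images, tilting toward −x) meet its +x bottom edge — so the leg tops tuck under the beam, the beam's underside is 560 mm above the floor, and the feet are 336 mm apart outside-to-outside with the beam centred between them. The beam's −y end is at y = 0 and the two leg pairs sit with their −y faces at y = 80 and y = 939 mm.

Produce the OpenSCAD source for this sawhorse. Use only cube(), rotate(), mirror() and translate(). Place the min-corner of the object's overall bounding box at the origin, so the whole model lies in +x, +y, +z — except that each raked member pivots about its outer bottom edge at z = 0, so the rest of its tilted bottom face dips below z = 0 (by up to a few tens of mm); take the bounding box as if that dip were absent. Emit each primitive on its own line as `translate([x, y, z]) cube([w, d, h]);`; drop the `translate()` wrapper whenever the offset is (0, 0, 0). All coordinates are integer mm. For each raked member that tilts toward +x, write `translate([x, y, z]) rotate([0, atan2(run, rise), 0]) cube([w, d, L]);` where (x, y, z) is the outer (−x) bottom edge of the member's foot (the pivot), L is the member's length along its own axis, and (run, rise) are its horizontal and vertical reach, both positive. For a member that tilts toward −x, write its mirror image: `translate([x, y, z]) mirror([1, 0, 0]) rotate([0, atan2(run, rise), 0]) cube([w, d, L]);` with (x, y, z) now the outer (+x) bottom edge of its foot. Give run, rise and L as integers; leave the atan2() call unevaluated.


// leg length = √(126² + 560²) = 574
// right-leg outer foot x = 2·126 + 84 = 336
// beam min-corner = (126, 0, 560)
translate([126, 0, 560]) cube([84, 1065, 51]);
translate([0, 80, 0]) rotate([0, atan2(126, 560), 0]) cube([25, 46, 574]);
translate([336, 80, 0]) mirror([1, 0, 0]) rotate([0, atan2(126, 560), 0]) cube([25, 46, 574]);
translate([0, 939, 0]) rotate([0, atan2(126, 560), 0]) cube([25, 46, 574]);
translate([336, 939, 0]) mirror([1, 0, 0]) rotate([0, atan2(126, 560), 0]) cube([25, 46, 574]);


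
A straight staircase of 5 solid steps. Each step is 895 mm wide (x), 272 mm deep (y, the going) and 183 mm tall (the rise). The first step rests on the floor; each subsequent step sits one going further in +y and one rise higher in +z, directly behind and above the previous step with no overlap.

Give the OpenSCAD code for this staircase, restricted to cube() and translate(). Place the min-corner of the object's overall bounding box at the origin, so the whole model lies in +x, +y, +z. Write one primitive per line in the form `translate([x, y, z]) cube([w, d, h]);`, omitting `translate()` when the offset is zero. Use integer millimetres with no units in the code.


cube([895, 272, 183]);
translate([0, 272, 183]) cube([895, 272, 183]);
translate([0, 544, 366]) cube([895, 272, 183]);
translate([0, 816, 549]) cube([895, 272, 183]);
translate([0, 1088, 732]) cube([895, 272, 183]);


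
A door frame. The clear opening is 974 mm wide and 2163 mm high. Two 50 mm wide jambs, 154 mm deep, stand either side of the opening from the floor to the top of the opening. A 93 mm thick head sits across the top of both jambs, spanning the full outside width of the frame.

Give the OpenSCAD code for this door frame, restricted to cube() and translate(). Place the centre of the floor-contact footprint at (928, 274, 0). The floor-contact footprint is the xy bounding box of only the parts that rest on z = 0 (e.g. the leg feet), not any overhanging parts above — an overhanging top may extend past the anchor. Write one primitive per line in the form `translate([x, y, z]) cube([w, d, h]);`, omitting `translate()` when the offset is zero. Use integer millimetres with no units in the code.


translate([391, 197, 0]) cube([50, 154, 2163]);
translate([1415, 197, 0]) cube([50, 154, 2163]);
translate([391, 197, 2163]) cube([1074, 154, 93]);


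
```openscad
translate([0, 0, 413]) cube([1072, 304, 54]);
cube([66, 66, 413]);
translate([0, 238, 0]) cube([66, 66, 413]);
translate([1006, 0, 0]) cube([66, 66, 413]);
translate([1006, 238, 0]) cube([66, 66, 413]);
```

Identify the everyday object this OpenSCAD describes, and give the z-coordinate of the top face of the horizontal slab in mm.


A bench. The seat-top height is 467 mm.

A long slab on four corner posts — a bench. The slab sits at z = 413 with thickness 54, so the top is 413 + 54 = 467 mm.


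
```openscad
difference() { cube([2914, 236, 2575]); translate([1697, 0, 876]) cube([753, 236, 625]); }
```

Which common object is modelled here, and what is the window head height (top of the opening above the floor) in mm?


A wall with a window opening. The window head height is 1501 mm.

A wall with a rectangular opening subtracted — a window. Sill at z = 876, opening 625 mm tall, so the head is at 876 + 625 = 1501 mm.


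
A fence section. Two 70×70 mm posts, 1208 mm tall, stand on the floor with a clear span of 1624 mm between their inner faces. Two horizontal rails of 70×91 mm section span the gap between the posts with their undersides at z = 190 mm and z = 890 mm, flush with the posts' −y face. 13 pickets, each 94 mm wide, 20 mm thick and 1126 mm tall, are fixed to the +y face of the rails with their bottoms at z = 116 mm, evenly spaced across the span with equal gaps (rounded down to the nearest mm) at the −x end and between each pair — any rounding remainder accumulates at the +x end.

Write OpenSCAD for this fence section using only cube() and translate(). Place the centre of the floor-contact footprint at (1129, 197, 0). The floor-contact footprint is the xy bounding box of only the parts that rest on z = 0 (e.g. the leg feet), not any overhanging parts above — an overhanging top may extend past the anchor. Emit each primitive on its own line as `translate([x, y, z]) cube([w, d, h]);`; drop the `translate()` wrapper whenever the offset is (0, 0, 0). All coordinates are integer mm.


translate([247, 162, 0]) cube([70, 70, 1208]);
translate([1941, 162, 0]) cube([70, 70, 1208]);
translate([317, 162, 190]) cube([1624, 70, 91]);
translate([317, 162, 890]) cube([1624, 70, 91]);
translate([345, 232, 116]) cube([94, 20, 1126]);
translate([467, 232, 116]) cube([94, 20, 1126]);
translate([589, 232, 116]) cube([94, 20, 1126]);
translate([711, 232, 116]) cube([94, 20, 1126]);
translate([833, 232, 116]) cube([94, 20, 1126]);
translate([955, 232, 116]) cube([94, 20, 1126]);
translate([1077, 232, 116]) cube([94, 20, 1126]);
translate([1199, 232, 116]) cube([94, 20, 1126]);
translate([1321, 232, 116]) cube([94, 20, 1126]);
translate([1443, 232, 116]) cube([94, 20, 1126]);
translate([1565, 232, 116]) cube([94, 20, 1126]);
translate([1687, 232, 116]) cube([94, 20, 1126]);
translate([1809, 232, 116]) cube([94, 20, 1126]);


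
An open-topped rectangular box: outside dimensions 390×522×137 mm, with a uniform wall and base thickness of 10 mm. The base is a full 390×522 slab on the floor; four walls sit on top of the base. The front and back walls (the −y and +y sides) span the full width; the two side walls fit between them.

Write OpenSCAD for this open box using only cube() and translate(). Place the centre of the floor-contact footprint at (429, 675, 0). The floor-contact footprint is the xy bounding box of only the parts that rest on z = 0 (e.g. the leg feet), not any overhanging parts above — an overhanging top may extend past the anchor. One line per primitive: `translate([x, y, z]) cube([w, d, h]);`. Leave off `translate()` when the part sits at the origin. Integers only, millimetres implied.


translate([234, 414, 0]) cube([390, 522, 10]);
translate([234, 414, 10]) cube([390, 10, 127]);
translate([234, 926, 10]) cube([390, 10, 127]);
translate([234, 424, 10]) cube([10, 502, 127]);
translate([614, 424, 10]) cube([10, 502, 127]);


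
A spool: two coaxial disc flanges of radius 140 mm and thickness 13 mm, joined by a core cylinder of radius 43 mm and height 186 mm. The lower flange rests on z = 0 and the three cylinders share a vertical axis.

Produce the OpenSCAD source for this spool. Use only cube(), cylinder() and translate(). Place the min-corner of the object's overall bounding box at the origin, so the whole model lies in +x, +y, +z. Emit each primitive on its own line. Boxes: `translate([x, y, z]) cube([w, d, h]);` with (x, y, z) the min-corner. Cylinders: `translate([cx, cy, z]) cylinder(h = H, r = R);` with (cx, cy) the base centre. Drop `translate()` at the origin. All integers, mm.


translate([140, 140, 0]) cylinder(h = 13, r = 140);
translate([140, 140, 13]) cylinder(h = 186, r = 43);
translate([140, 140, 199]) cylinder(h = 13, r = 140);


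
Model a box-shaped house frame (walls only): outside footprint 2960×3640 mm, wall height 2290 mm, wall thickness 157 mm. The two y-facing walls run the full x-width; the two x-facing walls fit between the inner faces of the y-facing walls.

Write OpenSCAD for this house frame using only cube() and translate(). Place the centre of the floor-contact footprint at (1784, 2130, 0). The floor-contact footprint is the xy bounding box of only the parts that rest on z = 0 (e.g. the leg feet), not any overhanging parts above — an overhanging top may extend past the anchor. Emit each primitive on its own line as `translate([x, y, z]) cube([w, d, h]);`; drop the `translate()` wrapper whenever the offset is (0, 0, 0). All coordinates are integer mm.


translate([304, 310, 0]) cube([2960, 157, 2290]);
translate([304, 3793, 0]) cube([2960, 157, 2290]);
translate([304, 467, 0]) cube([157, 3326, 2290]);
translate([3107, 467, 0]) cube([157, 3326, 2290]);


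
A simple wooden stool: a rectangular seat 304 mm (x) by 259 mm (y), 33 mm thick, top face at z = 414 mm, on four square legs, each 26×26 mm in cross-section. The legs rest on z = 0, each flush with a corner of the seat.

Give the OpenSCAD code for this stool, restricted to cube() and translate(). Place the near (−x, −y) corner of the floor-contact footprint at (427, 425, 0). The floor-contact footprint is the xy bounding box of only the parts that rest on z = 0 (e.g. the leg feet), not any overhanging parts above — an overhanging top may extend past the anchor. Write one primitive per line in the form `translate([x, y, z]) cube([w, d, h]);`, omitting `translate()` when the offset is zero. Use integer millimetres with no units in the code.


translate([427, 425, 381]) cube([304, 259, 33]);
translate([427, 425, 0]) cube([26, 26, 381]);
translate([705, 425, 0]) cube([26, 26, 381]);
translate([427, 658, 0]) cube([26, 26, 381]);
translate([705, 658, 0]) cube([26, 26, 381]);


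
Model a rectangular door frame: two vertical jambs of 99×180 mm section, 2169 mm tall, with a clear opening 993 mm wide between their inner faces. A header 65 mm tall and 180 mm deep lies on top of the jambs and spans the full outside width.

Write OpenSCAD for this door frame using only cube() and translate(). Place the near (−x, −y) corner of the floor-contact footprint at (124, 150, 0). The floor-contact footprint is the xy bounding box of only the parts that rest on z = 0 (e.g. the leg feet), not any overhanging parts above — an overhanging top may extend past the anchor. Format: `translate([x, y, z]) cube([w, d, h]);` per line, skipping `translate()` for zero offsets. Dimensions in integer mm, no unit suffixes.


translate([124, 150, 0]) cube([99, 180, 2169]);
translate([1216, 150, 0]) cube([99, 180, 2169]);
translate([124, 150, 2169]) cube([1191, 180, 65]);


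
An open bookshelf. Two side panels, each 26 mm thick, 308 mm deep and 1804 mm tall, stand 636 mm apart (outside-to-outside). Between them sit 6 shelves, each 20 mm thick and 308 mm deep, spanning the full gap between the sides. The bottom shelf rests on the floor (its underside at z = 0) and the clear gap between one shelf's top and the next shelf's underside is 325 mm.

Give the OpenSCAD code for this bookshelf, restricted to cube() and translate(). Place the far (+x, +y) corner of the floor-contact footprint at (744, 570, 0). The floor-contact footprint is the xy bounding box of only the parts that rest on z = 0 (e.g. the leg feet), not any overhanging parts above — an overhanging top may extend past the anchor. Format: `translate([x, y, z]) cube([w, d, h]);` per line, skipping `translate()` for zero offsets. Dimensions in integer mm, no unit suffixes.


translate([108, 262, 0]) cube([26, 308, 1804]);
translate([718, 262, 0]) cube([26, 308, 1804]);
translate([134, 262, 0]) cube([584, 308, 20]);
translate([134, 262, 345]) cube([584, 308, 20]);
translate([134, 262, 690]) cube([584, 308, 20]);
translate([134, 262, 1035]) cube([584, 308, 20]);
translate([134, 262, 1380]) cube([584, 308, 20]);
translate([134, 262, 1725]) cube([584, 308, 20]);


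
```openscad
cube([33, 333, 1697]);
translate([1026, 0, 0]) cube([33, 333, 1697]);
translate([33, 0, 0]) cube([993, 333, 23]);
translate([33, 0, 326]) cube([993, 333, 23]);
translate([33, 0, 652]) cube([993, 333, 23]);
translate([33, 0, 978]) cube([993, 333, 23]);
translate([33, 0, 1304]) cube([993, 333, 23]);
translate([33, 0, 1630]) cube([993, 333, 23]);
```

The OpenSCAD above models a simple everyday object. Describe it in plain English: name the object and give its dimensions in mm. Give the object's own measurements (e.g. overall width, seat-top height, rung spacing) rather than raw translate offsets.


An open bookshelf. Two side panels, each 33 mm thick, 333 mm deep and 1697 mm tall, stand 1059 mm apart (outside-to-outside). Between them sit 6 shelves, each 23 mm thick and 333 mm deep, spanning the full gap between the sides. The bottom shelf rests on the floor (its underside at z = 0) and the clear gap between one shelf's top and the next shelf's underside is 303 mm.


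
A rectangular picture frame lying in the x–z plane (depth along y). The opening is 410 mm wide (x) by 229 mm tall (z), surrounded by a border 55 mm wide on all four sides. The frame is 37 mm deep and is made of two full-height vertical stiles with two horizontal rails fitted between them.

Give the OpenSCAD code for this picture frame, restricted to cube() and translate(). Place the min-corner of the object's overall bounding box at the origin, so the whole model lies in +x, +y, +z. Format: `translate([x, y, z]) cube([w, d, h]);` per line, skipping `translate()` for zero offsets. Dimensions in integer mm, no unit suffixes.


cube([55, 37, 339]);
translate([465, 0, 0]) cube([55, 37, 339]);
translate([55, 0, 0]) cube([410, 37, 55]);
translate([55, 0, 284]) cube([410, 37, 55]);


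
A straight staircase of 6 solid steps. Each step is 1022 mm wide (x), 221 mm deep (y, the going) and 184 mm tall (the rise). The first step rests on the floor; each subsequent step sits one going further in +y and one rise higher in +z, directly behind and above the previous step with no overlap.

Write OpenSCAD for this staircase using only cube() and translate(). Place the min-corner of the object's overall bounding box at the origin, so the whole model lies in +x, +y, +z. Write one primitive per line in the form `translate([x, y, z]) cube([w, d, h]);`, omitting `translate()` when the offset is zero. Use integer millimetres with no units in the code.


cube([1022, 221, 184]);
translate([0, 221, 184]) cube([1022, 221, 184]);
translate([0, 442, 368]) cube([1022, 221, 184]);
translate([0, 663, 552]) cube([1022, 221, 184]);
translate([0, 884, 736]) cube([1022, 221, 184]);
translate([0, 1105, 920]) cube([1022, 221, 184]);


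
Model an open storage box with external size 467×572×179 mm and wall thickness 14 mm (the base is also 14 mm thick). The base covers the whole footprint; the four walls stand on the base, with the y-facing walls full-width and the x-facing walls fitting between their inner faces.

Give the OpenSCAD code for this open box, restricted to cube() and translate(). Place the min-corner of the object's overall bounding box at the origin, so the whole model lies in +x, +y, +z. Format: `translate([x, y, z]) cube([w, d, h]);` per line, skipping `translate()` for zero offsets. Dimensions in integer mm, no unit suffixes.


cube([467, 572, 14]);
translate([0, 0, 14]) cube([467, 14, 165]);
translate([0, 558, 14]) cube([467, 14, 165]);
translate([0, 14, 14]) cube([14, 544, 165]);
translate([453, 14, 14]) cube([14, 544, 165]);


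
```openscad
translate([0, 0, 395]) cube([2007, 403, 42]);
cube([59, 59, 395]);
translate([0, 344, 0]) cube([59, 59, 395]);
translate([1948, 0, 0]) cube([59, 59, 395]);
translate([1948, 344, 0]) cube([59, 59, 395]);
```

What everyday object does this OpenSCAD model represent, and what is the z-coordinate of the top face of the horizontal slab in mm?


A bench. The seat-top height is 437 mm.

A long slab on four corner posts — a bench. The slab sits at z = 395 with thickness 42, so the top is 395 + 42 = 437 mm.


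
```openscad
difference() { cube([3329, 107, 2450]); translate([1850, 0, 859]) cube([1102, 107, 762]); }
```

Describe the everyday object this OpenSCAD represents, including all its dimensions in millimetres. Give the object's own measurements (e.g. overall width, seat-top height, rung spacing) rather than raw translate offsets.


A wall 3329 mm long (x), 107 mm thick (y), 2450 mm tall, with a rectangular window opening cut through it. The opening is 1102 mm wide and 762 mm tall; its sill is at z = 859 mm and its near (−x) edge is 1850 mm from the wall's −x end. The opening passes through the full wall thickness.


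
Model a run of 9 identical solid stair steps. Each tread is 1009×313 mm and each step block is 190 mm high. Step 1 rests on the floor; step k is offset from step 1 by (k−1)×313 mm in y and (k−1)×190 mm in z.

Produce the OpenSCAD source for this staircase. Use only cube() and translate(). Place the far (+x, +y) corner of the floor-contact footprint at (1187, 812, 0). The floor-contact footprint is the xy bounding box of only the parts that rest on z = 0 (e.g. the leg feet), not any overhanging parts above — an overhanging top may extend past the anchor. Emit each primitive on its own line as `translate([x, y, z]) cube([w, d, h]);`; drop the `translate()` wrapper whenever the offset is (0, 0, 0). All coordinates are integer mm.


translate([178, 499, 0]) cube([1009, 313, 190]);
translate([178, 812, 190]) cube([1009, 313, 190]);
translate([178, 1125, 380]) cube([1009, 313, 190]);
translate([178, 1438, 570]) cube([1009, 313, 190]);
translate([178, 1751, 760]) cube([1009, 313, 190]);
translate([178, 2064, 950]) cube([1009, 313, 190]);
translate([178, 2377, 1140]) cube([1009, 313, 190]);
translate([178, 2690, 1330]) cube([1009, 313, 190]);
translate([178, 3003, 1520]) cube([1009, 313, 190]);


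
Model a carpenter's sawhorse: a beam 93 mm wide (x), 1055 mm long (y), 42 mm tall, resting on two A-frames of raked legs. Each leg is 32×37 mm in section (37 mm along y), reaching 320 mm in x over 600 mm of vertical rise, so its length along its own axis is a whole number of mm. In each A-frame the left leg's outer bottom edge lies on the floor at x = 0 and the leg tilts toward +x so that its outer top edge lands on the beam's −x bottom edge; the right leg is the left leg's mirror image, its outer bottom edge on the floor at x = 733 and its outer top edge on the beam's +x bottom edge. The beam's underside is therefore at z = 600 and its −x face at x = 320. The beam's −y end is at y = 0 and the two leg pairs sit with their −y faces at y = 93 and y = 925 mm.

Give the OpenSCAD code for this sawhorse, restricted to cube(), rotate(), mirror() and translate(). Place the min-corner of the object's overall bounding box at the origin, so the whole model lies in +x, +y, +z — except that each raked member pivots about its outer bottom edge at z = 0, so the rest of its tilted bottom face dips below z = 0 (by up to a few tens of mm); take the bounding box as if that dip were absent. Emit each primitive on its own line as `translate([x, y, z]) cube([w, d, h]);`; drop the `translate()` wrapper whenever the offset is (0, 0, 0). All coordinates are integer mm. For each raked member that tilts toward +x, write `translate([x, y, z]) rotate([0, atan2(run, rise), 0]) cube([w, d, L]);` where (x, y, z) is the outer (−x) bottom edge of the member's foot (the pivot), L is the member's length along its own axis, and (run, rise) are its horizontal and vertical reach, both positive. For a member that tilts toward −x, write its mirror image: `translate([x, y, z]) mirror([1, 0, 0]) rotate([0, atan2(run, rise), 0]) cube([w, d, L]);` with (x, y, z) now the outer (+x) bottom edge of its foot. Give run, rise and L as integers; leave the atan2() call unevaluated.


translate([320, 0, 600]) cube([93, 1055, 42]);
translate([0, 93, 0]) rotate([0, atan2(320, 600), 0]) cube([32, 37, 680]);
translate([733, 93, 0]) mirror([1, 0, 0]) rotate([0, atan2(320, 600), 0]) cube([32, 37, 680]);
translate([0, 925, 0]) rotate([0, atan2(320, 600), 0]) cube([32, 37, 680]);
translate([733, 925, 0]) mirror([1, 0, 0]) rotate([0, atan2(320, 600), 0]) cube([32, 37, 680]);


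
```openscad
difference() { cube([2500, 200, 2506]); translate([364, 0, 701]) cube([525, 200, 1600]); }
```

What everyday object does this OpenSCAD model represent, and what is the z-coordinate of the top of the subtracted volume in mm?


A wall with a window opening. The window head height is 2301 mm.

A wall with a rectangular opening subtracted — a window. Sill at z = 701, opening 1600 mm tall, so the head is at 701 + 1600 = 2301 mm.


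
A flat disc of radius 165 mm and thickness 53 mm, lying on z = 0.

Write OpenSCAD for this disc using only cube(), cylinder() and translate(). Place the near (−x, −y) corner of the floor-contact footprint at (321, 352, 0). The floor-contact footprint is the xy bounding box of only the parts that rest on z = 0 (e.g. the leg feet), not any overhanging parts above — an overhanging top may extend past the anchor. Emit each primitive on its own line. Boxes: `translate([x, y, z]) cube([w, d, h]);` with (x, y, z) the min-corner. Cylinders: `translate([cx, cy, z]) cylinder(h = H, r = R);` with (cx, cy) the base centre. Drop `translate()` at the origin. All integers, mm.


translate([486, 517, 0]) cylinder(h = 53, r = 165);
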